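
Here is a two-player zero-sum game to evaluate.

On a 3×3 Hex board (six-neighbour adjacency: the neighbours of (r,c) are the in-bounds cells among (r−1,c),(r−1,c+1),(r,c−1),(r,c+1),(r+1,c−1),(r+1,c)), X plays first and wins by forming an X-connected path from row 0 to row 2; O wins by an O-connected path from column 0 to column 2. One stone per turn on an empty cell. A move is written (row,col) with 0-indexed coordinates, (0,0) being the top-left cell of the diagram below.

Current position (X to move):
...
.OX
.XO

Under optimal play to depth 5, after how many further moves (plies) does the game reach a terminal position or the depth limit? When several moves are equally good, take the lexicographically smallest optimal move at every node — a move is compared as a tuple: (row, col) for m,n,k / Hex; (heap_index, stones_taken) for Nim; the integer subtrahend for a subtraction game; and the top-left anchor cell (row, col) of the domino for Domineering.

PV length from [.../.OX/.XO]: 1 ply

[.../.OX/.XO] X move#1: (0,0):-1/X../.OX/.XO, (0,1):-1/.X./.OX/.XO, (0,2):+1/..X/.OX/.XO*, (1,0):+1/.../XOX/.XO, (2,0):+1/.../.OX/XXO
[..X/.OX/.XO] end (terminal -1, O#2); searched .../.OX/.XO to 5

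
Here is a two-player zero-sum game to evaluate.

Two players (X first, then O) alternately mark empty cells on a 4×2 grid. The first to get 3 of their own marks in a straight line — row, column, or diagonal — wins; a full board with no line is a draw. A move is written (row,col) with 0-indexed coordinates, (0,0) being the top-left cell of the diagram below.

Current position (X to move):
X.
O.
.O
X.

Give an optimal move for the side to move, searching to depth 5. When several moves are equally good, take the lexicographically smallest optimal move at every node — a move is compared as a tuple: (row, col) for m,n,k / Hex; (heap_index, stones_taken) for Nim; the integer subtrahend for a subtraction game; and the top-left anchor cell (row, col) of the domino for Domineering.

X's best at [X./O./.O/X.]: (0,1)

ply 1, X at X./O./.O/X. | (0,1)=+0→XX/O./.O/X.*; (1,1)=+0→X./OX/.O/X.; (2,0)=-1→X./O./XO/X.; (3,1)=+0→X./O./.O/XX
ply 2, O at XX/O./.O/X. | (1,1)=+0→XX/OO/.O/X.*; (2,0)=+0→XX/O./OO/X.; (3,1)=+0→XX/O./.O/XO
ply 3, X at XX/OO/.O/X. | (2,0)=-1→XX/OO/XO/X.; (3,1)=+0→XX/OO/.O/XX*
ply 4, O at XX/OO/.O/XX | (2,0)=+0→XX/OO/OO/XX*
ply 5: XX/OO/OO/XX is terminal +0 (X); from X./O./.O/X. depth 5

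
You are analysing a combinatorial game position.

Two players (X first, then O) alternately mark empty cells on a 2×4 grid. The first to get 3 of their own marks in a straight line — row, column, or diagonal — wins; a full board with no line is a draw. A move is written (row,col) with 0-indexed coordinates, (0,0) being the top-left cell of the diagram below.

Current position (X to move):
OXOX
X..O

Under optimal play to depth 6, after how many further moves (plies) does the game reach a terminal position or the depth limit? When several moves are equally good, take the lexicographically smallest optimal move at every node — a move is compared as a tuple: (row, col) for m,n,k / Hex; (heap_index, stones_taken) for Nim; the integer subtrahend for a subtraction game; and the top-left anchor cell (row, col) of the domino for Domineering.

ply 1, X at OXOX/X..O | (1,1)=+0→OXOX/XX.O*; (1,2)=+0→OXOX/X.XO
ply 2, O at OXOX/XX.O | (1,2)=+0→OXOX/XXOO*
ply 3: OXOX/XXOO is terminal +0 (X); from OXOX/X..O depth 6

PV length from [OXOX/X..O]: 2 plies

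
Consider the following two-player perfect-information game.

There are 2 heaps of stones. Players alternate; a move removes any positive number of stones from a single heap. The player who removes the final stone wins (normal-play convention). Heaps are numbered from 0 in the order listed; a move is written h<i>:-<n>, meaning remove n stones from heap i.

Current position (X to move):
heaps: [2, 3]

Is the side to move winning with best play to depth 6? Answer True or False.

[(2,3)] X move#1: h0:-1:-1/(1,3), h0:-2:-1/(0,3), h1:-1:+1/(2,2)*, h1:-2:-1/(2,1), h1:-3:-1/(2,0)
[(2,2)] O move#2: h0:-1:-1/(1,2)*, h0:-2:-1/(0,2), h1:-1:-1/(2,1), h1:-2:-1/(2,0)
[(1,2)] X move#3: h0:-1:-1/(0,2), h1:-1:+1/(1,1)*, h1:-2:-1/(1,0)
[(1,1)] O move#4: h0:-1:-1/(0,1)*, h1:-1:-1/(1,0)
[(0,1)] X move#5: h1:-1:+1/(0,0)*
[(0,0)] end (terminal -1, O#6); searched (2,3) to 6

X winning at [(2,3)]: True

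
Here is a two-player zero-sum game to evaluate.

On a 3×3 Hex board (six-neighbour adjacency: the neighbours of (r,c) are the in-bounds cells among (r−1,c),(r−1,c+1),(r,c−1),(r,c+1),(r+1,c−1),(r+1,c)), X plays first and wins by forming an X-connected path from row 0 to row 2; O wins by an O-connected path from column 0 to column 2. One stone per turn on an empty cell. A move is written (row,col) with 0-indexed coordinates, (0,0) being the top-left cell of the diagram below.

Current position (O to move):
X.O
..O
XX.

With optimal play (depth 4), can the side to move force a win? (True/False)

[X.O/..O/XX.] O move#1: (0,1):-1/XOO/..O/XX., (1,0):+1/X.O/O.O/XX.*, (1,1):-1/X.O/.OO/XX., (2,2):-1/X.O/..O/XXO
[X.O/O.O/XX.] X move#2: (0,1):-1/XXO/O.O/XX.*, (1,1):-1/X.O/OXO/XX., (2,2):-1/X.O/O.O/XXX
[XXO/O.O/XX.] O move#3: (1,1):+1/XXO/OOO/XX.*, (2,2):-1/XXO/O.O/XXO
[XXO/OOO/XX.] end (terminal -1, X#4); searched X.O/..O/XX. to 4

O winning at [X.O/..O/XX.]: True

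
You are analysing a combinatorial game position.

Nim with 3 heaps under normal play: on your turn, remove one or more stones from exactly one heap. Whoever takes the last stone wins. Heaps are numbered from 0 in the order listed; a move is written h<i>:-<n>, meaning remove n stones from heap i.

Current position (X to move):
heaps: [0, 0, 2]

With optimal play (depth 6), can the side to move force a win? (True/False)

X winning at [(0,0,2)]: True

ply 1, X at (0,0,2) | h2:-1=-1→(0,0,1); h2:-2=+1→(0,0,0)*
ply 2: (0,0,0) is terminal -1 (O); from (0,0,2) depth 6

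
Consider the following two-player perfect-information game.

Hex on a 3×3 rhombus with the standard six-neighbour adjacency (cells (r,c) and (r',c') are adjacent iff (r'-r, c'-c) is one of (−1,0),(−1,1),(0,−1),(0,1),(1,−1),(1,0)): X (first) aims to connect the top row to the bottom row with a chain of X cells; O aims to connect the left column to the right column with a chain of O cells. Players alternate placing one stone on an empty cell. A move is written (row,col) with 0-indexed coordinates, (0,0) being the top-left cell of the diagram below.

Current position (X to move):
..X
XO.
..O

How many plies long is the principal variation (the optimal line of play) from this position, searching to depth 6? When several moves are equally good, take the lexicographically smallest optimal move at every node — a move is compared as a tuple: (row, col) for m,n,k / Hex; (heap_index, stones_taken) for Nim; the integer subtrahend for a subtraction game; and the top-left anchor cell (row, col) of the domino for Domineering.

ply 1, X at ..X/XO./..O | (0,0)=-1→X.X/XO./..O; (0,1)=-1→.XX/XO./..O; (1,2)=+1→..X/XOX/..O*; (2,0)=+1→..X/XO./X.O; (2,1)=+1→..X/XO./.XO
ply 2, O at ..X/XOX/..O | (0,0)=-1→O.X/XOX/..O*; (0,1)=-1→.OX/XOX/..O; (2,0)=-1→..X/XOX/O.O; (2,1)=-1→..X/XOX/.OO
ply 3, X at O.X/XOX/..O | (0,1)=+1→OXX/XOX/..O*; (2,0)=+1→O.X/XOX/X.O; (2,1)=+1→O.X/XOX/.XO
ply 4, O at OXX/XOX/..O | (2,0)=-1→OXX/XOX/O.O*; (2,1)=-1→OXX/XOX/.OO
ply 5, X at OXX/XOX/O.O | (2,1)=+1→OXX/XOX/OXO*
ply 6: OXX/XOX/OXO is terminal -1 (O); from ..X/XO./..O depth 6

PV length from [..X/XO./..O]: 5 plies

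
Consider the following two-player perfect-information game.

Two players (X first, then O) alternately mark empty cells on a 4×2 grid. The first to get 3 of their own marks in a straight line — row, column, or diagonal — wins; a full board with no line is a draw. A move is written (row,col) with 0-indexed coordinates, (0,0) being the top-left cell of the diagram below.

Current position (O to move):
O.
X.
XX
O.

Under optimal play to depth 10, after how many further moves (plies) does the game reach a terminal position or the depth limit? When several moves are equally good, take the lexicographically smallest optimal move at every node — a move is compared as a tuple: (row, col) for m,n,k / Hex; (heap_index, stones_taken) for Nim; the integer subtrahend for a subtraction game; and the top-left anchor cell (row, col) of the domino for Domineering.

[O./X./XX/O.] O move#1: (0,1):+0/OO/X./XX/O.*, (1,1):+0/O./XO/XX/O., (3,1):+0/O./X./XX/OO
[OO/X./XX/O.] X move#2: (1,1):+0/OO/XX/XX/O.*, (3,1):+0/OO/X./XX/OX
[OO/XX/XX/O.] O move#3: (3,1):+0/OO/XX/XX/OO*
[OO/XX/XX/OO] end (terminal +0, X#4); searched O./X./XX/O. to 10

PV length from [O./X./XX/O.]: 3 plies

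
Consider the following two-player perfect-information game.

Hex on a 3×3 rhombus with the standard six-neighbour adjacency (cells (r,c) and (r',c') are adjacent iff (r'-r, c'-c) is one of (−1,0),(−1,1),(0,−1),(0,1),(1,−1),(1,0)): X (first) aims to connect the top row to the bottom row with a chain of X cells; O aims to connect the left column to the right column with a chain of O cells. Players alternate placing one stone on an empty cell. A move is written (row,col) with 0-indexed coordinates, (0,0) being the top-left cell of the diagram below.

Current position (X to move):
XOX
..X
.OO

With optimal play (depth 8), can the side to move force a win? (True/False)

[XOX/..X/.OO] X move#1: (1,0):-1/XOX/X.X/.OO, (1,1):-1/XOX/.XX/.OO, (2,0):+1/XOX/..X/XOO*
[XOX/..X/XOO] O move#2: (1,0):-1/XOX/O.X/XOO*, (1,1):-1/XOX/.OX/XOO
[XOX/O.X/XOO] X move#3: (1,1):+1/XOX/OXX/XOO*
[XOX/OXX/XOO] end (terminal -1, O#4); searched XOX/..X/.OO to 8

X winning at [XOX/..X/.OO]: True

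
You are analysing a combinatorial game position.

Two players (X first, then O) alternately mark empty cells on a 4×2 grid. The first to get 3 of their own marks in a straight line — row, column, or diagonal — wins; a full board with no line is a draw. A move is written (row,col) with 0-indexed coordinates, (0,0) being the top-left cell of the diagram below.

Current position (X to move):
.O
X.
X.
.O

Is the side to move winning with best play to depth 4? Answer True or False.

ply 1, X at .O/X./X./.O | (0,0)=+1→XO/X./X./.O*; (1,1)=+1→.O/XX/X./.O; (2,1)=+1→.O/X./XX/.O; (3,0)=+1→.O/X./X./XO
ply 2: XO/X./X./.O is terminal -1 (O); from .O/X./X./.O depth 4

X winning at [.O/X./X./.O]: True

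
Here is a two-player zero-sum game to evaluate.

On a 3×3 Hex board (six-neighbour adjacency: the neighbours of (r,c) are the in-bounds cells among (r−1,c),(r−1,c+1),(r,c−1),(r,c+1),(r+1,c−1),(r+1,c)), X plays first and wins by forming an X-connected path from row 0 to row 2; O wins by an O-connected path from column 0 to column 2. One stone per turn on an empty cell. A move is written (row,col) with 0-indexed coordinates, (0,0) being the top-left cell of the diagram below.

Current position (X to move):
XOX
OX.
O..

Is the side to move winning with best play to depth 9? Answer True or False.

X winning at [XOX/OX./O..]: True

ply 1, X at XOX/OX./O.. | (1,2)=+1→XOX/OXX/O..*; (2,1)=+1→XOX/OX./OX.; (2,2)=+1→XOX/OX./O.X
ply 2, O at XOX/OXX/O.. | (2,1)=-1→XOX/OXX/OO.*; (2,2)=-1→XOX/OXX/O.O
ply 3, X at XOX/OXX/OO. | (2,2)=+1→XOX/OXX/OOX*
ply 4: XOX/OXX/OOX is terminal -1 (O); from XOX/OX./O.. depth 9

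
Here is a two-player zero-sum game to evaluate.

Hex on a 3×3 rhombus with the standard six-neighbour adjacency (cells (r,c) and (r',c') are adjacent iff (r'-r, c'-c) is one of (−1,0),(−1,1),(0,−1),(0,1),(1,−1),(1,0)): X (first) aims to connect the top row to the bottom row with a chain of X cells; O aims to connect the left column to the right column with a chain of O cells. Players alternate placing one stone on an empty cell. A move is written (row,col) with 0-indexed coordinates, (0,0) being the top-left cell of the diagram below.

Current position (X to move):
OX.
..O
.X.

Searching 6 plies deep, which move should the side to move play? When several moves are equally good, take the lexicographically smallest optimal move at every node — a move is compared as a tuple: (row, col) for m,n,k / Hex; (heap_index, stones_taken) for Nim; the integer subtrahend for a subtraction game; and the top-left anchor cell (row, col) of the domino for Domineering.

X's best at [OX./..O/.X.]: (1,0)

[OX./..O/.X.] X move#1: (0,2):-1/OXX/..O/.X., (1,0):+1/OX./X.O/.X.*, (1,1):+1/OX./.XO/.X., (2,0):+1/OX./..O/XX., (2,2):-1/OX./..O/.XX
[OX./X.O/.X.] O move#2: (0,2):-1/OXO/X.O/.X.*, (1,1):-1/OX./XOO/.X., (2,0):-1/OX./X.O/OX., (2,2):-1/OX./X.O/.XO
[OXO/X.O/.X.] X move#3: (1,1):+1/OXO/XXO/.X.*, (2,0):+1/OXO/X.O/XX., (2,2):+1/OXO/X.O/.XX
[OXO/XXO/.X.] end (terminal -1, O#4); searched OX./..O/.X. to 6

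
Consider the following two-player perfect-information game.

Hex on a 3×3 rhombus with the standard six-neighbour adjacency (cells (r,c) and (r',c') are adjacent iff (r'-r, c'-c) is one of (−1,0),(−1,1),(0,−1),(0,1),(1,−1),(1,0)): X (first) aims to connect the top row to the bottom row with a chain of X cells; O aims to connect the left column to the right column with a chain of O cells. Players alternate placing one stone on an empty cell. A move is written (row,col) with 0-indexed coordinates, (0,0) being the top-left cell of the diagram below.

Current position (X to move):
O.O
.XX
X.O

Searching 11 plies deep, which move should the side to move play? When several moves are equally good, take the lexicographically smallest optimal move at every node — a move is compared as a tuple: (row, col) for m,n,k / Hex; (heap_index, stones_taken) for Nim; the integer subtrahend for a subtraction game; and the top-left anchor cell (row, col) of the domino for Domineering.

[O.O/.XX/X.O] X move#1: (0,1):+1/OXO/.XX/X.O*, (1,0):-1/O.O/XXX/X.O, (2,1):-1/O.O/.XX/XXO
[OXO/.XX/X.O] end (terminal -1, O#2); searched O.O/.XX/X.O to 11

X's best at [O.O/.XX/X.O]: (0,1)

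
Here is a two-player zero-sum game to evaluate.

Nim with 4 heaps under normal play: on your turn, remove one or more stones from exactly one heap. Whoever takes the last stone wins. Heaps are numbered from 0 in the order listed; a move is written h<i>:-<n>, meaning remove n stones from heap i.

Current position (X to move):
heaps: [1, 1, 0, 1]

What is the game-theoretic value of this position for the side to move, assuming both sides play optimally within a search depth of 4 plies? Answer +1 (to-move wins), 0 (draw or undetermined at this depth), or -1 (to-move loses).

value((1,1,0,1), X) = +1

p1 X@[(1,1,0,1)]: h0:-1[(0,1,0,1)]+1* h1:-1[(1,0,0,1)]+1 h3:-1[(1,1,0,0)]+1
p2 O@[(0,1,0,1)]: h1:-1[(0,0,0,1)]-1* h3:-1[(0,1,0,0)]-1
p3 X@[(0,0,0,1)]: h3:-1[(0,0,0,0)]+1*
p4 O@[(0,0,0,0)] terminal -1; root [(1,1,0,1)] d4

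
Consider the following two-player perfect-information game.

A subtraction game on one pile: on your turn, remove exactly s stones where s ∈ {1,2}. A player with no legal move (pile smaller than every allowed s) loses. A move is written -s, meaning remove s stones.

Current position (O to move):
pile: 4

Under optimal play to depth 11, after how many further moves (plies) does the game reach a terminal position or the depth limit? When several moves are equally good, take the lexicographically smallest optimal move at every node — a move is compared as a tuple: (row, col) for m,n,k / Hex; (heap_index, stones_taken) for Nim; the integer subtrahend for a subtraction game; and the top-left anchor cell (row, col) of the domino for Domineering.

PV length from [4]: 3 plies

ply 1, O at 4 | -1=+1→3*; -2=-1→2
ply 2, X at 3 | -1=-1→2*; -2=-1→1
ply 3, O at 2 | -1=-1→1; -2=+1→0*
ply 4: 0 is terminal -1 (X); from 4 depth 11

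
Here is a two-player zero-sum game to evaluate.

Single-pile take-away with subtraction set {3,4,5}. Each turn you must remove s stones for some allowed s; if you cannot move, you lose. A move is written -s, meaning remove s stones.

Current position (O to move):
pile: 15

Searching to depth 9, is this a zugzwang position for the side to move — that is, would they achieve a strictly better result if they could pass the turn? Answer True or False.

[15] O move#1: -3:-1/12, -4:-1/11, -5:+1/10*
[10] X move#2: -3:-1/7*, -4:-1/6, -5:-1/5
[7] O move#3: -3:-1/4, -4:-1/3, -5:+1/2*
[2] end (terminal -1, X#4); searched 15 to 9
pass branch (X moves first from the same position):
  | [15] X move#1: -3:-1/12, -4:-1/11, -5:+1/10*
  | [10] O move#2: -3:-1/7*, -4:-1/6, -5:-1/5
  | [7] X move#3: -3:-1/4, -4:-1/3, -5:+1/2*
  | [2] end (terminal -1, O#4); searched 15 to 9
O moving scores +1; O passing scores -1

zugzwang(15, O) = False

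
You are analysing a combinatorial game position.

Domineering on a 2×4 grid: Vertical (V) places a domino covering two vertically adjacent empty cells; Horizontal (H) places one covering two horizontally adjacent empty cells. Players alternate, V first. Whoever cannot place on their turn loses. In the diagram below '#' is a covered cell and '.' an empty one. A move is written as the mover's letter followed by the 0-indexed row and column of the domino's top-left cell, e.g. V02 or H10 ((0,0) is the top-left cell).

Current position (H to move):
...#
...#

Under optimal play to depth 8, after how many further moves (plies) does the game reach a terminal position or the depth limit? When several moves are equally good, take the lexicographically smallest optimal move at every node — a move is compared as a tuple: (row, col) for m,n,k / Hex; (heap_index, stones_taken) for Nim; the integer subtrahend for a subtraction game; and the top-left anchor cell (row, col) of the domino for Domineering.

ply 1, H at ...#/...# | H00=+1→##.#/...#*; H01=+1→.###/...#; H10=+1→...#/##.#; H11=+1→...#/.###
ply 2, V at ##.#/...# | V02=-1→####/..##*
ply 3, H at ####/..## | H10=+1→####/####*
ply 4: ####/#### is terminal -1 (V); from ...#/...# depth 8

PV length from [...#/...#]: 3 plies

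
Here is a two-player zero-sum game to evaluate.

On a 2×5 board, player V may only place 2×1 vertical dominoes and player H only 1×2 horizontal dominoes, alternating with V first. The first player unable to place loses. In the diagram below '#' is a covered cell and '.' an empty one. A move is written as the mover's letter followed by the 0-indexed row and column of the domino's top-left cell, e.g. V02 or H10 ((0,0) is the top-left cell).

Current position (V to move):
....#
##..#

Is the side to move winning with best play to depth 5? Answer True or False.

p1 V@[....#/##..#]: V02[..#.#/###.#]+1* V03[...##/##.##]-1
p2 H@[..#.#/###.#]: H00[###.#/###.#]-1*
p3 V@[###.#/###.#]: V03[#####/#####]+1*
p4 H@[#####/#####] terminal -1; root [....#/##..#] d5

V winning at [....#/##..#]: True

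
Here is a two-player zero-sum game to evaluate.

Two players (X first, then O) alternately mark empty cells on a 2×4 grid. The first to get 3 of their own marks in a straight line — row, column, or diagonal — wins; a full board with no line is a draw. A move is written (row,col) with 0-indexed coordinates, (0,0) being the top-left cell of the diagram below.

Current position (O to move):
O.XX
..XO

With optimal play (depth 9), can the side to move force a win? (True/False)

ply 1, O at O.XX/..XO | (0,1)=+0→OOXX/..XO*; (1,0)=-1→O.XX/O.XO; (1,1)=-1→O.XX/.OXO
ply 2, X at OOXX/..XO | (1,0)=+0→OOXX/X.XO*; (1,1)=+0→OOXX/.XXO
ply 3, O at OOXX/X.XO | (1,1)=+0→OOXX/XOXO*
ply 4: OOXX/XOXO is terminal +0 (X); from O.XX/..XO depth 9

O winning at [O.XX/..XO]: False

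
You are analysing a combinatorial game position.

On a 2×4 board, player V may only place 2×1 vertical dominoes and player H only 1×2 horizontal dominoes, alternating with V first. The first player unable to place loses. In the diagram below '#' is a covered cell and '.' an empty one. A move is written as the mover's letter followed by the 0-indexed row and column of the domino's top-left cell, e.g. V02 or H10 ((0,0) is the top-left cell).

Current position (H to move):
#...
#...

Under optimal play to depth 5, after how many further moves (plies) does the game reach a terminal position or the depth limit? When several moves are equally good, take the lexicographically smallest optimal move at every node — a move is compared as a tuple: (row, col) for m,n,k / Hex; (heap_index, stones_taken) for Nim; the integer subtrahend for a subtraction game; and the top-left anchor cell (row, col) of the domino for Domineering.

p1 H@[#.../#...]: H01[###./#...]+1* H02[#.##/#...]+1 H11[#.../###.]+1 H12[#.../#.##]+1
p2 V@[###./#...]: V03[####/#..#]-1*
p3 H@[####/#..#]: H11[####/####]+1*
p4 V@[####/####] terminal -1; root [#.../#...] d5

PV length from [#.../#...]: 3 plies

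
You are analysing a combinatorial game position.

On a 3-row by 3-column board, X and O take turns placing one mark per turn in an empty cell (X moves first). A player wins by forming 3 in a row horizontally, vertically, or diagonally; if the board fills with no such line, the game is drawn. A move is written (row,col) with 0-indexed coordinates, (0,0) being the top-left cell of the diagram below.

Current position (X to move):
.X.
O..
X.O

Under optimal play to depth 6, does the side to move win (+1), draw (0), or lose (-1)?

value(.X./O../X.O, X) = +1

p1 X@[.X./O../X.O]: (0,0)[XX./O../X.O]+0 (0,2)[.XX/O../X.O]+1* (1,1)[.X./OX./X.O]+1 (1,2)[.X./O.X/X.O]+0 (2,1)[.X./O../XXO]-1
p2 O@[.XX/O../X.O]: (0,0)[OXX/O../X.O]-1* (1,1)[.XX/OO./X.O]-1 (1,2)[.XX/O.O/X.O]-1 (2,1)[.XX/O../XOO]-1
p3 X@[OXX/O../X.O]: (1,1)[OXX/OX./X.O]+1* (1,2)[OXX/O.X/X.O]-1 (2,1)[OXX/O../XXO]-1
p4 O@[OXX/OX./X.O] terminal -1; root [.X./O../X.O] d6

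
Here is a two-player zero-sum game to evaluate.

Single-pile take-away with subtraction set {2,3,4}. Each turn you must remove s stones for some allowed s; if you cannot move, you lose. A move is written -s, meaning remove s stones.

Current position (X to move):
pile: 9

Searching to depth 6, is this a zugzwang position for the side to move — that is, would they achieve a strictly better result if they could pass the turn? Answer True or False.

[9] X move#1: -2:+1/7*, -3:+1/6, -4:-1/5
[7] O move#2: -2:-1/5*, -3:-1/4, -4:-1/3
[5] X move#3: -2:-1/3, -3:-1/2, -4:+1/1*
[1] end (terminal -1, O#4); searched 9 to 6
suppose X passes — search the same position with O to move:
pass> [9] O move#1: -2:+1/7*, -3:+1/6, -4:-1/5
pass> [7] X move#2: -2:-1/5*, -3:-1/4, -4:-1/3
pass> [5] O move#3: -2:-1/3, -3:-1/2, -4:+1/1*
pass> [1] end (terminal -1, X#4); searched 9 to 6
for X: play +1, pass -1

zugzwang(9, X) = False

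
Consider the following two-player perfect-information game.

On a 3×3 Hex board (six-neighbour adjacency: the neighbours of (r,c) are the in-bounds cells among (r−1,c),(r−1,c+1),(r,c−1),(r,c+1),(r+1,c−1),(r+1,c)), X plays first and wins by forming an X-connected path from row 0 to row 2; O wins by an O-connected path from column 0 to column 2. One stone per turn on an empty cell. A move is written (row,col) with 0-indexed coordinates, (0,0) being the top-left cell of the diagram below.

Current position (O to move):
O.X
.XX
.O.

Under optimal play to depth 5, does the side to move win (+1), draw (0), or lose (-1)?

p1 O@[O.X/.XX/.O.]: (0,1)[OOX/.XX/.O.]-1* (1,0)[O.X/OXX/.O.]-1 (2,0)[O.X/.XX/OO.]-1 (2,2)[O.X/.XX/.OO]-1
p2 X@[OOX/.XX/.O.]: (1,0)[OOX/XXX/.O.]+1* (2,0)[OOX/.XX/XO.]+1 (2,2)[OOX/.XX/.OX]+1
p3 O@[OOX/XXX/.O.]: (2,0)[OOX/XXX/OO.]-1* (2,2)[OOX/XXX/.OO]-1
p4 X@[OOX/XXX/OO.]: (2,2)[OOX/XXX/OOX]+1*
p5 O@[OOX/XXX/OOX] terminal -1; root [O.X/.XX/.O.] d5

value(O.X/.XX/.O., O) = -1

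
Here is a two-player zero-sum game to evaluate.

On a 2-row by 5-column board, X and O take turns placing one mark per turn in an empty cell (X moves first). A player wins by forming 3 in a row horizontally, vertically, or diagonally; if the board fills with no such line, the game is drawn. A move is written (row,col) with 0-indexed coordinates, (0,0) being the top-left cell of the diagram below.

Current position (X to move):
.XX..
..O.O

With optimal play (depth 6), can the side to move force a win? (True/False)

ply 1, X at .XX../..O.O | (0,0)=+1→XXX../..O.O*; (0,3)=+1→.XXX./..O.O; (0,4)=-1→.XX.X/..O.O; (1,0)=-1→.XX../X.O.O; (1,1)=-1→.XX../.XO.O; (1,3)=+1→.XX../..OXO
ply 2: XXX../..O.O is terminal -1 (O); from .XX../..O.O depth 6

X winning at [.XX../..O.O]: True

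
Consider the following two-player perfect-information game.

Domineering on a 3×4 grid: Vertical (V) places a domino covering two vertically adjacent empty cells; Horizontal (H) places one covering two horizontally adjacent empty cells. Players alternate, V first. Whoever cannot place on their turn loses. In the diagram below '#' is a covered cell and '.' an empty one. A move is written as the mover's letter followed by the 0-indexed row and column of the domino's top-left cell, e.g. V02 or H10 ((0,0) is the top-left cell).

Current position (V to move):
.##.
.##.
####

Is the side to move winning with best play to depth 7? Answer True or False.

p1 V@[.##./.##./####]: V00[###./###./####]+1* V03[.###/.###/####]+1
p2 H@[###./###./####] terminal -1; root [.##./.##./####] d7

V winning at [.##./.##./####]: True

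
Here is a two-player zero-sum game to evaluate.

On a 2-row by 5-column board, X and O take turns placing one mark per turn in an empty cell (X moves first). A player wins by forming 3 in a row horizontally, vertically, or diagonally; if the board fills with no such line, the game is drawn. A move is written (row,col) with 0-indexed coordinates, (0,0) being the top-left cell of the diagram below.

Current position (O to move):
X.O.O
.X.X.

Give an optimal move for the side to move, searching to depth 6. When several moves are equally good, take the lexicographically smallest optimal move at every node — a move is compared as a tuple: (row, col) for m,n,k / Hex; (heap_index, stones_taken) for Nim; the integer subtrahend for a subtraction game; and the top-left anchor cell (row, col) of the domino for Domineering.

O's best at [X.O.O/.X.X.]: (0,3)

[X.O.O/.X.X.] O move#1: (0,1):-1/XOO.O/.X.X., (0,3):+1/X.OOO/.X.X.*, (1,0):-1/X.O.O/OX.X., (1,2):+0/X.O.O/.XOX., (1,4):-1/X.O.O/.X.XO
[X.OOO/.X.X.] end (terminal -1, X#2); searched X.O.O/.X.X. to 6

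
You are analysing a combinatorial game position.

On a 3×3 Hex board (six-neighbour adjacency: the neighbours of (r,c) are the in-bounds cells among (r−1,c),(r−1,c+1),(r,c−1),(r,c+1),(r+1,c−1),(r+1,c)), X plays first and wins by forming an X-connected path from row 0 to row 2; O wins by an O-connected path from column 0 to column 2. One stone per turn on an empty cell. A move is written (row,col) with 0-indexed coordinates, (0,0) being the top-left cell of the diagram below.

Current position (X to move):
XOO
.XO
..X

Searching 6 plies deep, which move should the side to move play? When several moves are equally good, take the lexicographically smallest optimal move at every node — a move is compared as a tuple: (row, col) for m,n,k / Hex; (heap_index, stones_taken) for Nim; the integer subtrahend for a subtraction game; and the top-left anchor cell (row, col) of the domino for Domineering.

X's best at [XOO/.XO/..X]: (1,0)

ply 1, X at XOO/.XO/..X | (1,0)=+1→XOO/XXO/..X*; (2,0)=-1→XOO/.XO/X.X; (2,1)=-1→XOO/.XO/.XX
ply 2, O at XOO/XXO/..X | (2,0)=-1→XOO/XXO/O.X*; (2,1)=-1→XOO/XXO/.OX
ply 3, X at XOO/XXO/O.X | (2,1)=+1→XOO/XXO/OXX*
ply 4: XOO/XXO/OXX is terminal -1 (O); from XOO/.XO/..X depth 6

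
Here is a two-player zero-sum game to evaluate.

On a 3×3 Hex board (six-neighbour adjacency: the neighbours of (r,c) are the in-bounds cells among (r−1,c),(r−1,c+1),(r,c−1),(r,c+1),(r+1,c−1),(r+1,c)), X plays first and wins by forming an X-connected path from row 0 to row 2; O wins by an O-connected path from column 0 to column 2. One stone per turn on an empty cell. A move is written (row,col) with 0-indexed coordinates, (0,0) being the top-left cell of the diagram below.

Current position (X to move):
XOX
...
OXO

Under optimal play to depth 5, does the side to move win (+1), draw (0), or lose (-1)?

[XOX/.../OXO] X move#1: (1,0):+1/XOX/X../OXO*, (1,1):+1/XOX/.X./OXO, (1,2):+1/XOX/..X/OXO
[XOX/X../OXO] O move#2: (1,1):-1/XOX/XO./OXO*, (1,2):-1/XOX/X.O/OXO
[XOX/XO./OXO] X move#3: (1,2):+1/XOX/XOX/OXO*
[XOX/XOX/OXO] end (terminal -1, O#4); searched XOX/.../OXO to 5

value(XOX/.../OXO, X) = +1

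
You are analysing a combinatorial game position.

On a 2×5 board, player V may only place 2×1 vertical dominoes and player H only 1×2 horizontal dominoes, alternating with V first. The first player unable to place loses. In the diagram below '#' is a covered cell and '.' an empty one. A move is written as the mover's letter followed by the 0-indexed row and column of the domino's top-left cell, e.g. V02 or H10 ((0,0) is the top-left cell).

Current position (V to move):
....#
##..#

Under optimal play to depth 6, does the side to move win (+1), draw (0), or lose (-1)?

value(....#/##..#, V) = +1

p1 V@[....#/##..#]: V02[..#.#/###.#]+1* V03[...##/##.##]-1
p2 H@[..#.#/###.#]: H00[###.#/###.#]-1*
p3 V@[###.#/###.#]: V03[#####/#####]+1*
p4 H@[#####/#####] terminal -1; root [....#/##..#] d6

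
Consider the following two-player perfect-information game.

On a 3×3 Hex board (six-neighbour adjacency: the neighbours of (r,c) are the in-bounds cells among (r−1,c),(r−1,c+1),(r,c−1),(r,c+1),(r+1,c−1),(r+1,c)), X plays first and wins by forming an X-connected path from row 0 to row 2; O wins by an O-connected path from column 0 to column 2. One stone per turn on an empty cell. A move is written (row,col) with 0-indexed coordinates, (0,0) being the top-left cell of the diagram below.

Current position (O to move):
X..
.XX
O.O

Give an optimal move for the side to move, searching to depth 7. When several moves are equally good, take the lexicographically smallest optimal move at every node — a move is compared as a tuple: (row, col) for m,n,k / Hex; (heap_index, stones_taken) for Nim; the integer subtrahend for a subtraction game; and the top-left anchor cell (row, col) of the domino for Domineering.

p1 O@[X../.XX/O.O]: (0,1)[XO./.XX/O.O]-1 (0,2)[X.O/.XX/O.O]-1 (1,0)[X../OXX/O.O]-1 (2,1)[X../.XX/OOO]+1*
p2 X@[X../.XX/OOO] terminal -1; root [X../.XX/O.O] d7

O's best at [X../.XX/O.O]: (2,1)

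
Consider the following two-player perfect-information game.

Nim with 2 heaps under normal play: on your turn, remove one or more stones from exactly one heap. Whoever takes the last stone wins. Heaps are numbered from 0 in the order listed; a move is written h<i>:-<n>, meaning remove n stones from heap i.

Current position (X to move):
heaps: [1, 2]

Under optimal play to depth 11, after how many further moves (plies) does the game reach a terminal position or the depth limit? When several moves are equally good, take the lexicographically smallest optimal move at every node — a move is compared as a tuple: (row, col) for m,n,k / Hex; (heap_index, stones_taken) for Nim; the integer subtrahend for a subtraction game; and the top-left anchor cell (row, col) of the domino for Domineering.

p1 X@[(1,2)]: h0:-1[(0,2)]-1 h1:-1[(1,1)]+1* h1:-2[(1,0)]-1
p2 O@[(1,1)]: h0:-1[(0,1)]-1* h1:-1[(1,0)]-1
p3 X@[(0,1)]: h1:-1[(0,0)]+1*
p4 O@[(0,0)] terminal -1; root [(1,2)] d11

PV length from [(1,2)]: 3 plies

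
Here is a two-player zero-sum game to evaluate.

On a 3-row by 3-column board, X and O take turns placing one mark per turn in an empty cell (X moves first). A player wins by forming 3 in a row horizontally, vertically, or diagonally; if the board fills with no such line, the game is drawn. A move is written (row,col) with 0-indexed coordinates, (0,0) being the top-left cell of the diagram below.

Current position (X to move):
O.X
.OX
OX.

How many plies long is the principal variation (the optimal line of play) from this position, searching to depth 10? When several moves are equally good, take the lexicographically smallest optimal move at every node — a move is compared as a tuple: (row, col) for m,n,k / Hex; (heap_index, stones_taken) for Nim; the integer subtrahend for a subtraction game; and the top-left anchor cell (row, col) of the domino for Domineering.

PV length from [O.X/.OX/OX.]: 1 ply

ply 1, X at O.X/.OX/OX. | (0,1)=-1→OXX/.OX/OX.; (1,0)=-1→O.X/XOX/OX.; (2,2)=+1→O.X/.OX/OXX*
ply 2: O.X/.OX/OXX is terminal -1 (O); from O.X/.OX/OX. depth 10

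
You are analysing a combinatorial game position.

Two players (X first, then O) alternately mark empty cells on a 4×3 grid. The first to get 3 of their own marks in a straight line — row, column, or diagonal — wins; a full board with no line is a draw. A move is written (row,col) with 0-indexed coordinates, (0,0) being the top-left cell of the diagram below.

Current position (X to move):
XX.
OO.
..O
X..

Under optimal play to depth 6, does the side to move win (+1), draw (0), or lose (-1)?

[XX./OO./..O/X..] X move#1: (0,2):+1/XXX/OO./..O/X..*, (1,2):+1/XX./OOX/..O/X.., (2,0):-1/XX./OO./X.O/X.., (2,1):-1/XX./OO./.XO/X.., (3,1):-1/XX./OO./..O/XX., (3,2):-1/XX./OO./..O/X.X
[XXX/OO./..O/X..] end (terminal -1, O#2); searched XX./OO./..O/X.. to 6

value(XX./OO./..O/X.., X) = +1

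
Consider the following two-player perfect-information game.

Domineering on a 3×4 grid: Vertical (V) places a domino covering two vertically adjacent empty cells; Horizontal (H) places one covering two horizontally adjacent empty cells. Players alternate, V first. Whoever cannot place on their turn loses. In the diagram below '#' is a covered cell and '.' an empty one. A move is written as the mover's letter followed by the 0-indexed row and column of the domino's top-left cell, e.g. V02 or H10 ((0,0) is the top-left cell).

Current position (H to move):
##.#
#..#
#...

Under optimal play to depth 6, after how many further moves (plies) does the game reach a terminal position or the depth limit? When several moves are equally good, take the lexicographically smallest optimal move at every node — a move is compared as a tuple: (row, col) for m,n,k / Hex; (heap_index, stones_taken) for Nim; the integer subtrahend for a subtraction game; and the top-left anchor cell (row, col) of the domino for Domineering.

PV length from [##.#/#..#/#...]: 1 ply

ply 1, H at ##.#/#..#/#... | H11=+1→##.#/####/#...*; H21=-1→##.#/#..#/###.; H22=-1→##.#/#..#/#.##
ply 2: ##.#/####/#... is terminal -1 (V); from ##.#/#..#/#... depth 6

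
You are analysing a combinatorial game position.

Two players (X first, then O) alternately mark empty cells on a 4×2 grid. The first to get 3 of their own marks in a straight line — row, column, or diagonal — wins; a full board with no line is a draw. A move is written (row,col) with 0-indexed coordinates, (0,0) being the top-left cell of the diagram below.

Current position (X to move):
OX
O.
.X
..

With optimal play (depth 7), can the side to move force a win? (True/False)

[OX/O./.X/..] X move#1: (1,1):+1/OX/OX/.X/..*, (2,0):+0/OX/O./XX/.., (3,0):-1/OX/O./.X/X., (3,1):-1/OX/O./.X/.X
[OX/OX/.X/..] end (terminal -1, O#2); searched OX/O./.X/.. to 7

X winning at [OX/O./.X/..]: True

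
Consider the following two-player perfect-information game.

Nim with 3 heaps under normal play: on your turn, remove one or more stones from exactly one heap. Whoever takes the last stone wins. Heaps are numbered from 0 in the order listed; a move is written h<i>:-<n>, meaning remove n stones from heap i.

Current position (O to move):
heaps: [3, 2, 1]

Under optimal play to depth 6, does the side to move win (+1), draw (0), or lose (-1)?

ply 1, O at (3,2,1) | h0:-1=-1→(2,2,1)*; h0:-2=-1→(1,2,1); h0:-3=-1→(0,2,1); h1:-1=-1→(3,1,1); h1:-2=-1→(3,0,1); h2:-1=-1→(3,2,0)
ply 2, X at (2,2,1) | h0:-1=-1→(1,2,1); h0:-2=-1→(0,2,1); h1:-1=-1→(2,1,1); h1:-2=-1→(2,0,1); h2:-1=+1→(2,2,0)*
ply 3, O at (2,2,0) | h0:-1=-1→(1,2,0)*; h0:-2=-1→(0,2,0); h1:-1=-1→(2,1,0); h1:-2=-1→(2,0,0)
ply 4, X at (1,2,0) | h0:-1=-1→(0,2,0); h1:-1=+1→(1,1,0)*; h1:-2=-1→(1,0,0)
ply 5, O at (1,1,0) | h0:-1=-1→(0,1,0)*; h1:-1=-1→(1,0,0)
ply 6, X at (0,1,0) | h1:-1=+1→(0,0,0)*
ply 7: (0,0,0) is terminal -1 (O); from (3,2,1) depth 6

value((3,2,1), O) = -1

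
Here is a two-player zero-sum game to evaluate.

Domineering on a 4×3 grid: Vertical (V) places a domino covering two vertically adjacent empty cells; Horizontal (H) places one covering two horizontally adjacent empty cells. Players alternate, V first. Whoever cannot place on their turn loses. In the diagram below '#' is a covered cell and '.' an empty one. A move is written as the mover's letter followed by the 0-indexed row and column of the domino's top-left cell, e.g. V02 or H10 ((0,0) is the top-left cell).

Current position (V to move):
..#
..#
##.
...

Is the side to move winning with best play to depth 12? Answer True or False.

V winning at [..#/..#/##./...]: True

p1 V@[..#/..#/##./...]: V00[#.#/#.#/##./...]+1* V01[.##/.##/##./...]+1 V22[..#/..#/###/..#]-1
p2 H@[#.#/#.#/##./...]: H30[#.#/#.#/##./##.]-1* H31[#.#/#.#/##./.##]-1
p3 V@[#.#/#.#/##./##.]: V01[###/###/##./##.]+1* V22[#.#/#.#/###/###]+1
p4 H@[###/###/##./##.] terminal -1; root [..#/..#/##./...] d12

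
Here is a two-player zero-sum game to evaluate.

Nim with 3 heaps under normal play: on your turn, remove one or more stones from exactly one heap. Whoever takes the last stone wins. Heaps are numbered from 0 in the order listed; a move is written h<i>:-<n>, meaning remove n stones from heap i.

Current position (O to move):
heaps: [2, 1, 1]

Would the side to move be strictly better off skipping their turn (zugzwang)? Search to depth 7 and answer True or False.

zugzwang((2,1,1), O) = False

p1 O@[(2,1,1)]: h0:-1[(1,1,1)]-1 h0:-2[(0,1,1)]+1* h1:-1[(2,0,1)]-1 h2:-1[(2,1,0)]-1
p2 X@[(0,1,1)]: h1:-1[(0,0,1)]-1* h2:-1[(0,1,0)]-1
p3 O@[(0,0,1)]: h2:-1[(0,0,0)]+1*
p4 X@[(0,0,0)] terminal -1; root [(2,1,1)] d7
if O skipped the turn, X would face:
~ p1 X@[(2,1,1)]: h0:-1[(1,1,1)]-1 h0:-2[(0,1,1)]+1* h1:-1[(2,0,1)]-1 h2:-1[(2,1,0)]-1
~ p2 O@[(0,1,1)]: h1:-1[(0,0,1)]-1* h2:-1[(0,1,0)]-1
~ p3 X@[(0,0,1)]: h2:-1[(0,0,0)]+1*
~ p4 O@[(0,0,0)] terminal -1; root [(2,1,1)] d7
compare (O): move=+1 vs pass=-1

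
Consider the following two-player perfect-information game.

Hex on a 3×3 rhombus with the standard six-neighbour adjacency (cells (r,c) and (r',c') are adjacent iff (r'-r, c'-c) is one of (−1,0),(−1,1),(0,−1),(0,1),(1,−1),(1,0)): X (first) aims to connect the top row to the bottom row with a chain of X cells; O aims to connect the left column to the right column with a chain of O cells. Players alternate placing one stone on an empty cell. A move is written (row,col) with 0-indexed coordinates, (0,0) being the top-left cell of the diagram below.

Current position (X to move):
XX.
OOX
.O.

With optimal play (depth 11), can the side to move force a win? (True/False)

X winning at [XX./OOX/.O.]: False

p1 X@[XX./OOX/.O.]: (0,2)[XXX/OOX/.O.]-1* (2,0)[XX./OOX/XO.]-1 (2,2)[XX./OOX/.OX]-1
p2 O@[XXX/OOX/.O.]: (2,0)[XXX/OOX/OO.]-1 (2,2)[XXX/OOX/.OO]+1*
p3 X@[XXX/OOX/.OO] terminal -1; root [XX./OOX/.O.] d11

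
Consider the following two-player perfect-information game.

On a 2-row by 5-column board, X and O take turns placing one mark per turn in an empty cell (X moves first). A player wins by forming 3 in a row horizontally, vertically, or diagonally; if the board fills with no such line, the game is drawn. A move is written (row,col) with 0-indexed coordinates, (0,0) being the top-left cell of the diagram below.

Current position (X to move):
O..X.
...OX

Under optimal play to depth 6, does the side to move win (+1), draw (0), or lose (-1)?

[O..X./...OX] X move#1: (0,1):+0/OX.X./...OX, (0,2):+1/O.XX./...OX*, (0,4):+0/O..XX/...OX, (1,0):+0/O..X./X..OX, (1,1):+0/O..X./.X.OX, (1,2):+0/O..X./..XOX
[O.XX./...OX] O move#2: (0,1):-1/OOXX./...OX*, (0,4):-1/O.XXO/...OX, (1,0):-1/O.XX./O..OX, (1,1):-1/O.XX./.O.OX, (1,2):-1/O.XX./..OOX
[OOXX./...OX] X move#3: (0,4):+1/OOXXX/...OX*, (1,0):+0/OOXX./X..OX, (1,1):+0/OOXX./.X.OX, (1,2):+0/OOXX./..XOX
[OOXXX/...OX] end (terminal -1, O#4); searched O..X./...OX to 6

value(O..X./...OX, X) = +1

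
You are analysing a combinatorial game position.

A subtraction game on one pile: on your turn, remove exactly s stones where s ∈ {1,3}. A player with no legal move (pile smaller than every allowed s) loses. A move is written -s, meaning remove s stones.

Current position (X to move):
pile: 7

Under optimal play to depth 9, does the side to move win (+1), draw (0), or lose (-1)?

p1 X@[7]: -1[6]+1* -3[4]+1
p2 O@[6]: -1[5]-1* -3[3]-1
p3 X@[5]: -1[4]+1* -3[2]+1
p4 O@[4]: -1[3]-1* -3[1]-1
p5 X@[3]: -1[2]+1* -3[0]+1
p6 O@[2]: -1[1]-1*
p7 X@[1]: -1[0]+1*
p8 O@[0] terminal -1; root [7] d9

value(7, X) = +1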